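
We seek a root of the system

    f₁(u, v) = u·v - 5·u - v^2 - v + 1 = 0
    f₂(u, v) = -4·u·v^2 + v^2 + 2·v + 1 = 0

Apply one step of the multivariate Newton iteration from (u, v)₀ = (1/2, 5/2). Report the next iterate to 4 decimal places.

(0.6971, 0.7740)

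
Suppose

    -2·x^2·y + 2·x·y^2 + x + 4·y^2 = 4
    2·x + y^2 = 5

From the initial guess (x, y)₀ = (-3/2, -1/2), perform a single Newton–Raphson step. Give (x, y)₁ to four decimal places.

At (-3/2, -1/2): F = (-3.0000, -7.7500).
Jacobian J = [[-4·x·y + 2·y^2 + 1, -2·x^2 + 4·x·y + 8·y], [2, 2·y]].
At the point, J = [[-1.5000, -5.5000], [2.0000, -1.0000]] (det J = 12.5000).
Solving J·Δ = −F gives Δ = (3.1700, -1.4100).
Then the next iterate is (x, y)₁ = (1.6700, -1.9100).

(1.6700, -1.9100)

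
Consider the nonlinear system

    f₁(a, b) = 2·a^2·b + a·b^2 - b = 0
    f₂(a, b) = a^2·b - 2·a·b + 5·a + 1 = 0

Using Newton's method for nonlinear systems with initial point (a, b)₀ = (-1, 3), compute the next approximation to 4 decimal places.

At (-1, 3): F = (-6.0000, 5.0000).
Jacobian J = [[4·a·b + b^2, 2·a^2 + 2·a·b - 1], [2·a·b - 2·b + 5, a^2 - 2·a]].
At the point, J = [[-3.0000, -5.0000], [-7.0000, 3.0000]] (det J = -44.0000).
Solving J·Δ = −F gives Δ = (0.1591, -1.2955).
Then the next iterate is (a, b)₁ = (-0.8409, 1.7045).

(-0.8409, 1.7045)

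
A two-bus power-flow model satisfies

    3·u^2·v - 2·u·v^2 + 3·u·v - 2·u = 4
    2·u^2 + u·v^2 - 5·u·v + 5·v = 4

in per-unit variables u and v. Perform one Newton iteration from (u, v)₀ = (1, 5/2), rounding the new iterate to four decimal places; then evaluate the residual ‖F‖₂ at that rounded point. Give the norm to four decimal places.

1.6009

At (1, 5/2): F = (-3.5000, 4.2500).
Jacobian J = [[6·u·v - 2·v^2 + 3·v - 2, 3·u^2 - 4·u·v + 3·u], [4·u + v^2 - 5·v, 2·u·v - 5·u + 5]].
At the point, J = [[8.0000, -4.0000], [-2.2500, 5.0000]] (det J = 31.0000).
Solving J·Δ = −F gives Δ = (0.0161, -0.8427).
Then the next iterate is (u, v)₁ = (1.0161, 1.6573).
Re-evaluating at (1.0161, 1.6573): F = (-1.428697, 0.722370), so ‖F‖₂ = 1.6009.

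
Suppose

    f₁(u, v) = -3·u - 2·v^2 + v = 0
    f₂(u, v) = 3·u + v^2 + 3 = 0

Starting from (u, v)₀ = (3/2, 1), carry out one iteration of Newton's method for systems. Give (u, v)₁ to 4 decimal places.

At (3/2, 1): F = (-5.5000, 8.5000).
Jacobian J = [[-3, -4·v + 1], [3, 2·v]].
At the point, J = [[-3.0000, -3.0000], [3.0000, 2.0000]] (det J = 3.0000).
Solving J·Δ = −F gives Δ = (-4.8333, 3.0000).
Then the next iterate is (u, v)₁ = (-3.3333, 4.0000).

(-3.3333, 4.0000)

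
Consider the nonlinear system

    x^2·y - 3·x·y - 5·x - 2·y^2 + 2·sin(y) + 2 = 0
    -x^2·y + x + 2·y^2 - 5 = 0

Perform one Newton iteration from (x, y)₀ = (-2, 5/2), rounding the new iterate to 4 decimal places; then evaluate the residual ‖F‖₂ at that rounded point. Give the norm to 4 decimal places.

At (-2, 5/2): F = (25.696944, -4.5000).
Jacobian J = [[2·x·y - 3·y - 5, x^2 - 3·x - 4·y + 2·cos(y)], [-2·x·y + 1, -x^2 + 4·y]].
At the point, J = [[-22.5000, -1.602287], [11.0000, 6.0000]] (det J = -117.374840).
Solving J·Δ = −F gives Δ = (1.2522, -1.5456).
Then the next iterate is (x, y)₁ = (-0.7478, 0.9544).
Re-evaluating at (-0.7478, 0.9544): F = (8.223981, -4.459746), so ‖F‖₂ = 9.3554.

9.3554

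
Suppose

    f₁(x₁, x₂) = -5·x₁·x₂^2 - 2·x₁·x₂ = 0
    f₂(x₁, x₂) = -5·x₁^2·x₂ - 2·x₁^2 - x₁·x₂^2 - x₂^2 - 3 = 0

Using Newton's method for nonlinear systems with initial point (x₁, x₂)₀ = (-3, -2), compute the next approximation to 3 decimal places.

(-2.177, -1.355)

At (-3, -2): F = (48.000, 77.000).
Jacobian J = [[-5·x₂^2 - 2·x₂, -10·x₁·x₂ - 2·x₁], [-10·x₁·x₂ - 4·x₁ - x₂^2, -5·x₁^2 - 2·x₁·x₂ - 2·x₂]].
At the point, J = [[-16.000, -54.000], [-52.000, -53.000]] (det J = -1960.000).
Solving J·Δ = −F gives Δ = (0.823, 0.645).
Then the next iterate is (x₁, x₂)₁ = (-2.177, -1.355).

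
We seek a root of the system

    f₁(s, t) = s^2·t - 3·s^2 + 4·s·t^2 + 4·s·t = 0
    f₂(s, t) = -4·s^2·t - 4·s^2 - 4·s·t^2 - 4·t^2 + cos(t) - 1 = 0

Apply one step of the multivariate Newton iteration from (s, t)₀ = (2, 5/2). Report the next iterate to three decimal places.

At (2, 5/2): F = (68.000, -132.80114).
Jacobian J = [[2·s·t - 6·s + 4·t^2 + 4·t, s^2 + 8·s·t + 4·s], [-8·s·t - 8·s - 4·t^2, -4·s^2 - 8·s·t - 8·t - sin(t)]].
At the point, J = [[33.000, 52.000], [-81.000, -76.59847]] (det J = 1684.25042).
Solving J·Δ = −F gives Δ = (-1.008, -0.668).
Then the next iterate is (s, t)₁ = (0.992, 1.832).

(0.992, 1.832)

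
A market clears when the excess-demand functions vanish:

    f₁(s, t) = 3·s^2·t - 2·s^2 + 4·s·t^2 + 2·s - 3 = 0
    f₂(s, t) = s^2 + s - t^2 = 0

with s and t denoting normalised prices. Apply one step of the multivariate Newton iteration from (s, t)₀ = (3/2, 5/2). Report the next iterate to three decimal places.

At (3/2, 5/2): F = (49.875, -2.500).
Jacobian J = [[6·s·t - 4·s + 4·t^2 + 2, 3·s^2 + 8·s·t], [2·s + 1, -2·t]].
At the point, J = [[43.500, 36.750], [4.000, -5.000]] (det J = -364.500).
Solving J·Δ = −F gives Δ = (-0.432, -0.846).
Then the next iterate is (s, t)₁ = (1.068, 1.654).

(1.068, 1.654)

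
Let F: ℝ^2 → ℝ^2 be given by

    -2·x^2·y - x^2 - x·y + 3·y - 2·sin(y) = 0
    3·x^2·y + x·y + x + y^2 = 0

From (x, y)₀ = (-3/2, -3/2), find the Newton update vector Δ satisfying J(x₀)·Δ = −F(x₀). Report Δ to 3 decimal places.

(-0.191, 4.270)

At (-3/2, -3/2): F = (-0.25501, -7.125).
Jacobian J = [[-4·x·y - 2·x - y, -2·x^2 - x - 2·cos(y) + 3], [6·x·y + y + 1, 3·x^2 + x + 2·y]].
At the point, J = [[-4.500, -0.14147], [13.000, 2.250]] (det J = -8.28583).
Solving J·Δ = −F gives Δ = (-0.191, 4.270).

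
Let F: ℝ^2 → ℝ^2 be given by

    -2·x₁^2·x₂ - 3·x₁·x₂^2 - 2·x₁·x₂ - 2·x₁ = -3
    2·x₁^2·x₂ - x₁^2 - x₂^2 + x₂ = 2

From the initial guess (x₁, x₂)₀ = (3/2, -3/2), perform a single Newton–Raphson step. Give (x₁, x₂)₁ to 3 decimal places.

(0.516, -1.154)

At (3/2, -3/2): F = (1.125, -14.750).
Jacobian J = [[-4·x₁·x₂ - 3·x₂^2 - 2·x₂ - 2, -2·x₁^2 - 6·x₁·x₂ - 2·x₁], [4·x₁·x₂ - 2·x₁, 2·x₁^2 - 2·x₂ + 1]].
At the point, J = [[3.250, 6.000], [-12.000, 8.500]] (det J = 99.625).
Solving J·Δ = −F gives Δ = (-0.984, 0.346).
Then the next iterate is (x₁, x₂)₁ = (0.516, -1.154).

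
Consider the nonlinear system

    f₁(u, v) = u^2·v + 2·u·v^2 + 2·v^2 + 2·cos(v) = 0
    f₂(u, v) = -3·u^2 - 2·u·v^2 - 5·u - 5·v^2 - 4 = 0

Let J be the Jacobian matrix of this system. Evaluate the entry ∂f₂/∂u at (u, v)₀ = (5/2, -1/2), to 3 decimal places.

-20.500

∂f₂/∂u = -6·u - 2·v^2 - 5.
At (5/2, -1/2) this is -20.500.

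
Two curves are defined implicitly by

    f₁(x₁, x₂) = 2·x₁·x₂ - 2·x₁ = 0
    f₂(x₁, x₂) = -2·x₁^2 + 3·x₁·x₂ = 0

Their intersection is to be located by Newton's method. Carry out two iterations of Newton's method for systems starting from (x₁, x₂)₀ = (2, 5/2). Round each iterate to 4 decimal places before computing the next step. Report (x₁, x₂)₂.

At (2, 5/2): F = (6.0000, 7.0000).
Jacobian J = [[2·x₂ - 2, 2·x₁], [-4·x₁ + 3·x₂, 3·x₁]].
At the point, J = [[3.0000, 4.0000], [-0.5000, 6.0000]] (det J = 20.0000).
Solving J·Δ = −F gives Δ = (-0.4000, -1.2000).
Then the next iterate is (x₁, x₂)₁ = (1.6000, 1.3000).
Round to (1.6000, 1.3000) and repeat: F = (0.9600, 1.1200), J = [[0.6000, 3.2000], [-2.5000, 4.8000]].
Δ = (-0.0941, -0.2824), so (x₁, x₂)₂ = (1.5059, 1.0176).

(1.5059, 1.0176)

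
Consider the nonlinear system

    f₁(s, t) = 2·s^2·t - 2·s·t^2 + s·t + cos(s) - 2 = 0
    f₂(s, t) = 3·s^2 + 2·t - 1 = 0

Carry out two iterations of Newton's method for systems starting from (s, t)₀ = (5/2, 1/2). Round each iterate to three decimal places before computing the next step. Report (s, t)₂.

(-4.224, 18.207)

At (5/2, 1/2): F = (3.44886, 18.750).
Jacobian J = [[4·s·t - 2·t^2 + t - sin(s), 2·s^2 - 4·s·t + s], [6·s, 2]].
At the point, J = [[4.40153, 10.000], [15.000, 2.000]] (det J = -141.19694).
Solving J·Δ = −F gives Δ = (-1.279, 0.218).
Then the next iterate is (s, t)₁ = (1.221, 0.718).
Round to (1.221, 0.718) and repeat: F = (0.10132, 4.90852), J = [[2.25422, 0.69597], [7.326, 2.000]].
Δ = (-5.445, 17.489), so (s, t)₂ = (-4.224, 18.207).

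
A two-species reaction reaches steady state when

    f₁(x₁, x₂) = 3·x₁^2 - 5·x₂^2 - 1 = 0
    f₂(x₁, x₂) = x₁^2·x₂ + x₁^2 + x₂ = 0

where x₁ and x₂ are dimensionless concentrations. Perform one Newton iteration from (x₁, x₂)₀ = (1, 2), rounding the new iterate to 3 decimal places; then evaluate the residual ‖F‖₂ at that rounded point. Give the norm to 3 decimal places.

4.987

At (1, 2): F = (-18.000, 5.000).
Jacobian J = [[6·x₁, -10·x₂], [2·x₁·x₂ + 2·x₁, x₁^2 + 1]].
At the point, J = [[6.000, -20.000], [6.000, 2.000]] (det J = 132.000).
Solving J·Δ = −F gives Δ = (-0.485, -1.045).
Then the next iterate is (x₁, x₂)₁ = (0.515, 0.955).
Re-evaluating at (0.515, 0.955): F = (-4.76445, 1.47351), so ‖F‖₂ = 4.987.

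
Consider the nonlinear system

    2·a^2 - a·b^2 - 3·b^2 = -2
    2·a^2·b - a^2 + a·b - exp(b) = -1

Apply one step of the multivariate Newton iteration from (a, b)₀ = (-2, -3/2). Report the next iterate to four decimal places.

(-1.2071, -1.3743)

At (-2, -3/2): F = (7.7500, -12.223130).
Jacobian J = [[4·a - b^2, -2·a·b - 6·b], [4·a·b - 2·a + b, 2·a^2 + a - exp(b)]].
At the point, J = [[-10.2500, 3.0000], [14.5000, 5.776870]] (det J = -102.712916).
Solving J·Δ = −F gives Δ = (0.7929, 0.1257).
Then the next iterate is (a, b)₁ = (-1.2071, -1.3743).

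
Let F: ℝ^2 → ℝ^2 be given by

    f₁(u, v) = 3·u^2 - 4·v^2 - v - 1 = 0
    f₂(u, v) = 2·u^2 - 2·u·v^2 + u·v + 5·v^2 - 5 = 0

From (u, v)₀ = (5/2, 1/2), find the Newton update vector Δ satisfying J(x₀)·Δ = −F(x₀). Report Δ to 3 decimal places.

At (5/2, 1/2): F = (16.250, 8.750).
Jacobian J = [[6·u, -8·v - 1], [4·u - 2·v^2 + v, -4·u·v + u + 10·v]].
At the point, J = [[15.000, -5.000], [10.000, 2.500]] (det J = 87.500).
Solving J·Δ = −F gives Δ = (-0.964, 0.357).

(-0.964, 0.357)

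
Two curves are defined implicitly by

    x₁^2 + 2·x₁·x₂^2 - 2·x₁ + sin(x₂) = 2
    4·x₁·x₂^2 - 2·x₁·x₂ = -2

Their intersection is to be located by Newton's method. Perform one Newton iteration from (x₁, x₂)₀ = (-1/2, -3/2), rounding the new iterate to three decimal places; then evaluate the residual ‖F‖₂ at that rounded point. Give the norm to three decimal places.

2.616

At (-1/2, -3/2): F = (-3.99749, -4.000).
Jacobian J = [[2·x₁ + 2·x₂^2 - 2, 4·x₁·x₂ + cos(x₂)], [4·x₂^2 - 2·x₂, 8·x₁·x₂ - 2·x₁]].
At the point, J = [[1.500, 3.07074], [12.000, 7.000]] (det J = -26.34885).
Solving J·Δ = −F gives Δ = (-0.596, 1.593).
Then the next iterate is (x₁, x₂)₁ = (-1.096, 0.093).
Re-evaluating at (-1.096, 0.093): F = (1.46712, 2.16594), so ‖F‖₂ = 2.616.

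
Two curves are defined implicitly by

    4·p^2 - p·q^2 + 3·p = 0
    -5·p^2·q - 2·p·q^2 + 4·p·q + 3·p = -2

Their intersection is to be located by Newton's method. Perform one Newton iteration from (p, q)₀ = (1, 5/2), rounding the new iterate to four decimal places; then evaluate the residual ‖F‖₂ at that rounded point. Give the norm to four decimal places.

2.2274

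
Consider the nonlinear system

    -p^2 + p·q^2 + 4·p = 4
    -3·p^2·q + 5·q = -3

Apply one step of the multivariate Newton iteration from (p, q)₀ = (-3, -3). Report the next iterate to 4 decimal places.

(-2.8231, -0.2978)

At (-3, -3): F = (-52.0000, 69.0000).
Jacobian J = [[-2·p + q^2 + 4, 2·p·q], [-6·p·q, -3·p^2 + 5]].
At the point, J = [[19.0000, 18.0000], [-54.0000, -22.0000]] (det J = 554.0000).
Solving J·Δ = −F gives Δ = (0.1769, 2.7022).
Then the next iterate is (p, q)₁ = (-2.8231, -0.2978).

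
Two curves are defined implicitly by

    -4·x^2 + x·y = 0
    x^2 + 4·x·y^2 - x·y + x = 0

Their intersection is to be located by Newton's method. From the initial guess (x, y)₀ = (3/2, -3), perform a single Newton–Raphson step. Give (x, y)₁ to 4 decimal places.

(0.6709, -2.2907)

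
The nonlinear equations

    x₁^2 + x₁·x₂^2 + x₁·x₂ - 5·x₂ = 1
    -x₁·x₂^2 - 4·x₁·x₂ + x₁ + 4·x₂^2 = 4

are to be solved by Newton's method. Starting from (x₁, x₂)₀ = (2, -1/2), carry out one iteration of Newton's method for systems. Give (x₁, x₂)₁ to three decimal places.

(0.421, -0.684)

At (2, -1/2): F = (5.000, 2.500).
Jacobian J = [[2·x₁ + x₂^2 + x₂, 2·x₁·x₂ + x₁ - 5], [-x₂^2 - 4·x₂ + 1, -2·x₁·x₂ - 4·x₁ + 8·x₂]].
At the point, J = [[3.750, -5.000], [2.750, -10.000]] (det J = -23.750).
Solving J·Δ = −F gives Δ = (-1.579, -0.184).
Then the next iterate is (x₁, x₂)₁ = (0.421, -0.684).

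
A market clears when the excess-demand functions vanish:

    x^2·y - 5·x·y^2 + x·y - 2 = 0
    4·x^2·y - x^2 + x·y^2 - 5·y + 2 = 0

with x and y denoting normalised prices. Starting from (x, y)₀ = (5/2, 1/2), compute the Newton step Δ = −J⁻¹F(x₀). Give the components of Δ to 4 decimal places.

At (5/2, 1/2): F = (-0.7500, 6.3750).
Jacobian J = [[2·x·y - 5·y^2 + y, x^2 - 10·x·y + x], [8·x·y - 2·x + y^2, 4·x^2 + 2·x·y - 5]].
At the point, J = [[1.7500, -3.7500], [5.2500, 22.5000]] (det J = 59.0625).
Solving J·Δ = −F gives Δ = (-0.1190, -0.2556).

(-0.1190, -0.2556)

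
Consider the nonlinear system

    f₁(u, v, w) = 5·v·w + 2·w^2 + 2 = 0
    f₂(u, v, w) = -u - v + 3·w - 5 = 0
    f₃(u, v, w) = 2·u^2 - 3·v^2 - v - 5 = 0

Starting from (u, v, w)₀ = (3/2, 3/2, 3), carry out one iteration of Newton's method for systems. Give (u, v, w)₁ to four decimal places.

At (3/2, 3/2, 3): F = (42.5000, 1.0000, -8.7500).
Jacobian J = [[0, 5·w, 5·v + 4·w], [-1, -1, 3], [4·u, -6·v - 1, 0]].
At the point, J = [[0.0000, 15.0000, 19.5000], [-1.0000, -1.0000, 3.0000], [6.0000, -10.0000, 0.0000]] (det J = 582.0000).
Solving J·Δ = −F gives Δ = (-0.8860, -1.4066, -1.0975).
Then the next iterate is (u, v, w)₁ = (0.6140, 0.0934, 1.9025).

(0.6140, 0.0934, 1.9025)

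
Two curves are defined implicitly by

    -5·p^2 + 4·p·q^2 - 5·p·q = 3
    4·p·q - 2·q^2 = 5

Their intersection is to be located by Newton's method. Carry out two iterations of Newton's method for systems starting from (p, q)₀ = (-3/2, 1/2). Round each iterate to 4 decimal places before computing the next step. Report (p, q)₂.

(25.6142, -46.8668)

At (-3/2, 1/2): F = (-12.0000, -8.5000).
Jacobian J = [[-10·p + 4·q^2 - 5·q, 8·p·q - 5·p], [4·q, 4·p - 4·q]].
At the point, J = [[13.5000, 1.5000], [2.0000, -8.0000]] (det J = -111.0000).
Solving J·Δ = −F gives Δ = (0.9797, -0.8176).
Then the next iterate is (p, q)₁ = (-0.5203, -0.3176).
Round to (-0.5203, -0.3176) and repeat: F = (-5.389727, -4.540750), J = [[7.194479, 3.923478], [-1.2704, -0.8108]].
Δ = (26.1345, -46.5492), so (p, q)₂ = (25.6142, -46.8668).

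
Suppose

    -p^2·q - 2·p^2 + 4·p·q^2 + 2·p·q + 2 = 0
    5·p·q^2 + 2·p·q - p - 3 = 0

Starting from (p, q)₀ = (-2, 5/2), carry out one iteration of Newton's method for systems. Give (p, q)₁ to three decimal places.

(-1.360, 1.557)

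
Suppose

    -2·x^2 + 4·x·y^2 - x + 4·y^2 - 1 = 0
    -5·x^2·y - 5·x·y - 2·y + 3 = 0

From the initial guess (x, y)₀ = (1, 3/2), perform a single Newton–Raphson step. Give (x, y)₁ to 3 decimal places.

(0.610, 0.982)

At (1, 3/2): F = (14.000, -15.000).
Jacobian J = [[-4·x + 4·y^2 - 1, 8·x·y + 8·y], [-10·x·y - 5·y, -5·x^2 - 5·x - 2]].
At the point, J = [[4.000, 24.000], [-22.500, -12.000]] (det J = 492.000).
Solving J·Δ = −F gives Δ = (-0.390, -0.518).
Then the next iterate is (x, y)₁ = (0.610, 0.982).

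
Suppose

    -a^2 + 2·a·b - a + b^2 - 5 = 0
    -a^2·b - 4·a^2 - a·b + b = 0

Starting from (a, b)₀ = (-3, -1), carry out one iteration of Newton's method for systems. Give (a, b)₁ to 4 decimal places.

(-1.3358, -0.8759)

At (-3, -1): F = (-4.0000, -31.0000).
Jacobian J = [[-2·a + 2·b - 1, 2·a + 2·b], [-2·a·b - 8·a - b, -a^2 - a + 1]].
At the point, J = [[3.0000, -8.0000], [19.0000, -5.0000]] (det J = 137.0000).
Solving J·Δ = −F gives Δ = (1.6642, 0.1241).
Then the next iterate is (a, b)₁ = (-1.3358, -0.8759).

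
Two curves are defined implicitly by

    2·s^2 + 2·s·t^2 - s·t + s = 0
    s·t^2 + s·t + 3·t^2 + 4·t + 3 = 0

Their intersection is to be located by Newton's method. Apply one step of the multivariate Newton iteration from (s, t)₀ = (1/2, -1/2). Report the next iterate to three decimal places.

(-0.586, -2.397)

At (1/2, -1/2): F = (1.500, 1.625).
Jacobian J = [[4·s + 2·t^2 - t + 1, 4·s·t - s], [t^2 + t, 2·s·t + s + 6·t + 4]].
At the point, J = [[4.000, -1.500], [-0.250, 1.000]] (det J = 3.625).
Solving J·Δ = −F gives Δ = (-1.086, -1.897).
Then the next iterate is (s, t)₁ = (-0.586, -2.397).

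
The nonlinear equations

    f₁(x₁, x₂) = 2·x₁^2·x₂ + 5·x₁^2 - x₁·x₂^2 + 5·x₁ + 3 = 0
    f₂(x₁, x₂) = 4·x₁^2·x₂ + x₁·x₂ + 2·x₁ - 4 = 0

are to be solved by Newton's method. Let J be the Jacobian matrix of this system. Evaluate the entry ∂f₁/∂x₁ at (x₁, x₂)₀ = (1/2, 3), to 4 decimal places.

∂f₁/∂x₁ = 4·x₁·x₂ + 10·x₁ - x₂^2 + 5.
At (1/2, 3) this is 7.0000.

7.0000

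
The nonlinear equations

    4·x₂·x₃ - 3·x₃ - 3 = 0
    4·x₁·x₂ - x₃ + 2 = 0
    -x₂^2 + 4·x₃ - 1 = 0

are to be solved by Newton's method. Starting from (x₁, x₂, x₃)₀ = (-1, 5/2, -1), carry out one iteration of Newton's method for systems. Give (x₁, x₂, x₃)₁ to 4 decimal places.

(-1.0895, 0.4605, -0.7368)

At (-1, 5/2, -1): F = (-10.0000, -7.0000, -11.2500).
Jacobian J = [[0, 4·x₃, 4·x₂ - 3], [4·x₂, 4·x₁, -1], [0, -2·x₂, 4]].
At the point, J = [[0.0000, -4.0000, 7.0000], [10.0000, -4.0000, -1.0000], [0.0000, -5.0000, 4.0000]] (det J = -190.0000).
Solving J·Δ = −F gives Δ = (-0.0895, -2.0395, 0.2632).
Then the next iterate is (x₁, x₂, x₃)₁ = (-1.0895, 0.4605, -0.7368).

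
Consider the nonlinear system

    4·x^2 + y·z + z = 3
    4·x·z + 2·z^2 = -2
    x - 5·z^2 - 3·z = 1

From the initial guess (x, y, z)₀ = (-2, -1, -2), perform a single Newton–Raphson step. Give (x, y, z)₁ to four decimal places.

At (-2, -1, -2): F = (13.0000, 26.0000, -17.0000).
Jacobian J = [[8·x, z, y + 1], [4·z, 0, 4·x + 4·z], [1, 0, -10·z - 3]].
At the point, J = [[-16.0000, -2.0000, 0.0000], [-8.0000, 0.0000, -16.0000], [1.0000, 0.0000, 17.0000]] (det J = -240.0000).
Solving J·Δ = −F gives Δ = (1.4167, -4.8333, 0.9167).
Then the next iterate is (x, y, z)₁ = (-0.5833, -5.8333, -1.0833).

(-0.5833, -5.8333, -1.0833)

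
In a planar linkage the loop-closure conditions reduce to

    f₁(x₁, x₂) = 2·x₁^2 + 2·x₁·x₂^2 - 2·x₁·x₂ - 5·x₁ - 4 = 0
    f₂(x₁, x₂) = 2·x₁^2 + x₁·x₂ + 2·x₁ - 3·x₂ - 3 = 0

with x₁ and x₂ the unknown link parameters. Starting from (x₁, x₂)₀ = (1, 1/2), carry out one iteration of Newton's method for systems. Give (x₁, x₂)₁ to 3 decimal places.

(-4.000, -15.750)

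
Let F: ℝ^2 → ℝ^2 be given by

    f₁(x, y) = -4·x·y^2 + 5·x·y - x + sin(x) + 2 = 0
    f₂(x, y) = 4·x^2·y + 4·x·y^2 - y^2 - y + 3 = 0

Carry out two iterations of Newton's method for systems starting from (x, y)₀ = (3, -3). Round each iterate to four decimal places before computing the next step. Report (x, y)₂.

(1.3810, -1.0876)

At (3, -3): F = (-153.858880, -3.0000).
Jacobian J = [[-4·y^2 + 5·y + cos(x) - 1, -8·x·y + 5·x], [8·x·y + 4·y^2, 4·x^2 + 8·x·y - 2·y - 1]].
At the point, J = [[-52.989992, 87.0000], [-36.0000, -31.0000]] (det J = 4774.689767).
Solving J·Δ = −F gives Δ = (-1.0536, 1.1268).
Then the next iterate is (x, y)₁ = (1.9464, -1.8732).
Round to (1.9464, -1.8732) and repeat: F = (-44.564818, 0.296774), J = [[-24.768347, 38.899972], [-15.132459, -11.267680]].
Δ = (-0.5654, 0.7856), so (x, y)₂ = (1.3810, -1.0876).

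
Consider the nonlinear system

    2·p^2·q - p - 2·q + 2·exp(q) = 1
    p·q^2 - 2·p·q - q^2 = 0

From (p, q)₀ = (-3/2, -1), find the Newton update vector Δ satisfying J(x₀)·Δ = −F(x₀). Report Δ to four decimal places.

At (-3/2, -1): F = (-1.264241, -5.5000).
Jacobian J = [[4·p·q - 1, 2·p^2 + 2·exp(q) - 2], [q^2 - 2·q, 2·p·q - 2·p - 2·q]].
At the point, J = [[5.0000, 3.235759], [3.0000, 8.0000]] (det J = 30.292723).
Solving J·Δ = −F gives Δ = (-0.2536, 0.7826).

(-0.2536, 0.7826)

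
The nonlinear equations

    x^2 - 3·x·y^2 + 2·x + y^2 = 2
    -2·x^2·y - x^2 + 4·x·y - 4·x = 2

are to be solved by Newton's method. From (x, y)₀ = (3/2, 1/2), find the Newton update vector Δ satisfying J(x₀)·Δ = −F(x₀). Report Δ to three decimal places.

(-1.373, -0.988)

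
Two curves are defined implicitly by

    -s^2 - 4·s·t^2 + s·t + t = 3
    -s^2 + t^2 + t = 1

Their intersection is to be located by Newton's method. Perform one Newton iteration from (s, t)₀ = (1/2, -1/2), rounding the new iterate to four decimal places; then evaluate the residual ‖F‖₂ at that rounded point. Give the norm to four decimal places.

At (1/2, -1/2): F = (-4.5000, -1.5000).
Jacobian J = [[-2·s - 4·t^2 + t, -8·s·t + s + 1], [-2·s, 2·t + 1]].
At the point, J = [[-2.5000, 3.5000], [-1.0000, 0.0000]] (det J = 3.5000).
Solving J·Δ = −F gives Δ = (-1.5000, 0.2143).
Then the next iterate is (s, t)₁ = (-1.0000, -0.2857).
Re-evaluating at (-1.0000, -0.2857): F = (-3.673502, -2.204076), so ‖F‖₂ = 4.2840.

4.2840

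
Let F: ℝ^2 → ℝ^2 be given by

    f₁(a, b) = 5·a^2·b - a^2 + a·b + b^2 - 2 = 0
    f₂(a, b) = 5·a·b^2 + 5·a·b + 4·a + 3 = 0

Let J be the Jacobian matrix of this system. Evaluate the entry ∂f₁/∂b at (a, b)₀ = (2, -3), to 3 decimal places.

∂f₁/∂b = 5·a^2 + a + 2·b.
At (2, -3) this is 16.000.

16.000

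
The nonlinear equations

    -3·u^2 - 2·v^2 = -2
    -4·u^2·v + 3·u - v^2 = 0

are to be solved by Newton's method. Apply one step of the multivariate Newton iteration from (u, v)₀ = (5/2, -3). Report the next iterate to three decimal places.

At (5/2, -3): F = (-34.750, 73.500).
Jacobian J = [[-6·u, -4·v], [-8·u·v + 3, -4·u^2 - 2·v]].
At the point, J = [[-15.000, 12.000], [63.000, -19.000]] (det J = -471.000).
Solving J·Δ = −F gives Δ = (-0.471, 2.307).
Then the next iterate is (u, v)₁ = (2.029, -0.693).

(2.029, -0.693)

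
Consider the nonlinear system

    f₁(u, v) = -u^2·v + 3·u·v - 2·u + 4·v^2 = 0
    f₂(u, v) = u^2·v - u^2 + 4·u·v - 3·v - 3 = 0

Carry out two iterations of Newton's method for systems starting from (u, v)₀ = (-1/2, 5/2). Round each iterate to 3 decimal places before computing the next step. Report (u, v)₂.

At (-1/2, 5/2): F = (21.625, -15.125).
Jacobian J = [[-2·u·v + 3·v - 2, -u^2 + 3·u + 8·v], [2·u·v - 2·u + 4·v, u^2 + 4·u - 3]].
At the point, J = [[8.000, 18.250], [8.500, -4.750]] (det J = -193.125).
Solving J·Δ = −F gives Δ = (0.897, -1.578).
Then the next iterate is (u, v)₁ = (0.397, 0.922).
Round to (0.397, 0.922) and repeat: F = (3.55912, -4.31416), J = [[0.03393, 8.40939], [3.62607, -1.25439]].
Δ = (1.042, -0.427), so (u, v)₂ = (1.439, 0.495).

(1.439, 0.495)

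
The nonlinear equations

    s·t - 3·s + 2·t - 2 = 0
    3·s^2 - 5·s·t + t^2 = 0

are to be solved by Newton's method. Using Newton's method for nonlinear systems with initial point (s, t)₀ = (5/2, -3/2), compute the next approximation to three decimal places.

(4.817, 4.429)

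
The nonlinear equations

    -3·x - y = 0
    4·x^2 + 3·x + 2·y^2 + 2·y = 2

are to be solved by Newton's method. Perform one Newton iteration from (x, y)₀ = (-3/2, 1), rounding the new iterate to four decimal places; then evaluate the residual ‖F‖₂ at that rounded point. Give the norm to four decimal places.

4.5443

At (-3/2, 1): F = (3.5000, 6.5000).
Jacobian J = [[-3, -1], [8·x + 3, 4·y + 2]].
At the point, J = [[-3.0000, -1.0000], [-9.0000, 6.0000]] (det J = -27.0000).
Solving J·Δ = −F gives Δ = (1.0185, 0.4444).
Then the next iterate is (x, y)₁ = (-0.4815, 1.4444).
Re-evaluating at (-0.4815, 1.4444): F = (0.0001, 4.544252), so ‖F‖₂ = 4.5443.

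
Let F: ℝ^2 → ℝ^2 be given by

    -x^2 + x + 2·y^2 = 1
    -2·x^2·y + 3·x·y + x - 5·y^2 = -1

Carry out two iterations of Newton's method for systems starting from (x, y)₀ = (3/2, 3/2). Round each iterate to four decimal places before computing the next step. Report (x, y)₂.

(1.1431, 0.7797)

At (3/2, 3/2): F = (2.7500, -8.7500).
Jacobian J = [[-2·x + 1, 4·y], [-4·x·y + 3·y + 1, -2·x^2 + 3·x - 10·y]].
At the point, J = [[-2.0000, 6.0000], [-3.5000, -15.0000]] (det J = 51.0000).
Solving J·Δ = −F gives Δ = (-0.2206, -0.5319).
Then the next iterate is (x, y)₁ = (1.2794, 0.9681).
Round to (1.2794, 0.9681) and repeat: F = (0.516971, -1.860223), J = [[-1.5588, 3.8724], [-1.050049, -9.116529]].
Δ = (-0.1363, -0.1884), so (x, y)₂ = (1.1431, 0.7797).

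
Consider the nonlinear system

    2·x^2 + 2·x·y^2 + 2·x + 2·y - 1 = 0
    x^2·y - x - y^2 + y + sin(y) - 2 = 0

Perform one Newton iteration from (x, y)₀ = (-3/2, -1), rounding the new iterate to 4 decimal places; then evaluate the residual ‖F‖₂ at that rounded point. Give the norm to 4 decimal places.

2.7649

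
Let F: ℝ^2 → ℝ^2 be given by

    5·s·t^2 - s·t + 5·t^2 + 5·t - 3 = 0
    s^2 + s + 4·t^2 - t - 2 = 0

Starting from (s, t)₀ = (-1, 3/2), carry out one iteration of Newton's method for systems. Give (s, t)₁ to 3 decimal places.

(-1.291, 0.974)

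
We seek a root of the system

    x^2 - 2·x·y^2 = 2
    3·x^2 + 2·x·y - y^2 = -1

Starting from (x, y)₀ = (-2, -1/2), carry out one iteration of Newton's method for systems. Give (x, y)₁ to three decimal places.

(-0.701, -1.211)

At (-2, -1/2): F = (3.000, 14.750).
Jacobian J = [[2·x - 2·y^2, -4·x·y], [6·x + 2·y, 2·x - 2·y]].
At the point, J = [[-4.500, -4.000], [-13.000, -3.000]] (det J = -38.500).
Solving J·Δ = −F gives Δ = (1.299, -0.711).
Then the next iterate is (x, y)₁ = (-0.701, -1.211).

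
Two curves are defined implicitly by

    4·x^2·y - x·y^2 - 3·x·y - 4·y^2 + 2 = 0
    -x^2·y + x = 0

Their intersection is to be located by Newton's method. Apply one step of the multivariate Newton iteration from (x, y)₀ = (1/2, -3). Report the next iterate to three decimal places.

(0.268, -1.709)

At (1/2, -3): F = (-37.000, 1.250).
Jacobian J = [[8·x·y - y^2 - 3·y, 4·x^2 - 2·x·y - 3·x - 8·y], [-2·x·y + 1, -x^2]].
At the point, J = [[-12.000, 26.500], [4.000, -0.250]] (det J = -103.000).
Solving J·Δ = −F gives Δ = (-0.232, 1.291).
Then the next iterate is (x, y)₁ = (0.268, -1.709).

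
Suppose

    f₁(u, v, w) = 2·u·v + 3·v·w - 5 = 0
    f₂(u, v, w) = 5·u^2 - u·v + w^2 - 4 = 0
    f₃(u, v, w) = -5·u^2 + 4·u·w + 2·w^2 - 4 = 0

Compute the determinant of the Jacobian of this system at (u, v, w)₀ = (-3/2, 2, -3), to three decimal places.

J = [[2·v, 2·u + 3·w, 3·v], [10·u - v, -u, 2·w], [-10·u + 4·w, 0, 4·u + 4·w]].
At the point, J = [[4.000, -12.000, 6.000], [-17.000, 1.500, -6.000], [3.000, 0.000, -18.000]].
det J = 3753.000.

3753.000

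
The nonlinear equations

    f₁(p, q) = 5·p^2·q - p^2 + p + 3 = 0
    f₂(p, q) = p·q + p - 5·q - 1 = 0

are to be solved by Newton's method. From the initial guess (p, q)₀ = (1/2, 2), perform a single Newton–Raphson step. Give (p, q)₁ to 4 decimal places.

(0.2128, -0.3026)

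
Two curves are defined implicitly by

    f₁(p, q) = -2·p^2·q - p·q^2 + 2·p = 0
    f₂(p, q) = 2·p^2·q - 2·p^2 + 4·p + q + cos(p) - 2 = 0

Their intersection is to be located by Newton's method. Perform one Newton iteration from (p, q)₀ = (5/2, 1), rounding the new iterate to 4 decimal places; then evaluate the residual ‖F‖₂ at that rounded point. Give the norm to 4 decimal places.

0.8955

At (5/2, 1): F = (-10.0000, 8.198856).
Jacobian J = [[-4·p·q - q^2 + 2, -2·p^2 - 2·p·q], [4·p·q - 4·p - sin(p) + 4, 2·p^2 + 1]].
At the point, J = [[-9.0000, -17.5000], [3.401528, 13.5000]] (det J = -61.973263).
Solving J·Δ = −F gives Δ = (0.1368, -0.6418).
Then the next iterate is (p, q)₁ = (2.6368, 0.3582).
Re-evaluating at (2.6368, 0.3582): F = (-0.045645, -0.894379), so ‖F‖₂ = 0.8955.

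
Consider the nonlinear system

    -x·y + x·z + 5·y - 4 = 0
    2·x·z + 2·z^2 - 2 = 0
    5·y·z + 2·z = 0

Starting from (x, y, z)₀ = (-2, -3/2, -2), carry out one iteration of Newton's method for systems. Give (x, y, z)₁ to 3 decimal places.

At (-2, -3/2, -2): F = (-10.500, 14.000, 11.000).
Jacobian J = [[-y + z, -x + 5, x], [2·z, 0, 2·x + 4·z], [0, 5·z, 5·y + 2]].
At the point, J = [[-0.500, 7.000, -2.000], [-4.000, 0.000, -12.000], [0.000, -10.000, -5.500]] (det J = -174.000).
Solving J·Δ = −F gives Δ = (6.638, 1.675, -1.046).
Then the next iterate is (x, y, z)₁ = (4.638, 0.175, -3.046).

(4.638, 0.175, -3.046)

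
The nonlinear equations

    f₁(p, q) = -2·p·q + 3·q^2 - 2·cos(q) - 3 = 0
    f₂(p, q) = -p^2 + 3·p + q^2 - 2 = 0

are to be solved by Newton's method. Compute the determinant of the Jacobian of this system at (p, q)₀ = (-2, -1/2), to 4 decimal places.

-1.2880

J = [[-2·q, -2·p + 6·q + 2·sin(q)], [-2·p + 3, 2·q]].
At the point, J = [[1.0000, 0.041149], [7.0000, -1.0000]].
det J = -1.2880.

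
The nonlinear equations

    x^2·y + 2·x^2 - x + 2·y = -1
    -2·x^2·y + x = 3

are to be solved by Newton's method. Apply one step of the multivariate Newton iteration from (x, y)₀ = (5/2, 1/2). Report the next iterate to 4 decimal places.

At (5/2, 1/2): F = (15.1250, -6.7500).
Jacobian J = [[2·x·y + 4·x - 1, x^2 + 2], [-4·x·y + 1, -2·x^2]].
At the point, J = [[11.5000, 8.2500], [-4.0000, -12.5000]] (det J = -110.7500).
Solving J·Δ = −F gives Δ = (-1.2043, -0.1546).
Then the next iterate is (x, y)₁ = (1.2957, 0.3454).

(1.2957, 0.3454)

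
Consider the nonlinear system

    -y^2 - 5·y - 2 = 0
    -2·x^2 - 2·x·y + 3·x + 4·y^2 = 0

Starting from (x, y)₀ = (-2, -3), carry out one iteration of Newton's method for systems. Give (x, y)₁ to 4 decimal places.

At (-2, -3): F = (4.0000, 10.0000).
Jacobian J = [[0, -2·y - 5], [-4·x - 2·y + 3, -2·x + 8·y]].
At the point, J = [[0.0000, 1.0000], [17.0000, -20.0000]] (det J = -17.0000).
Solving J·Δ = −F gives Δ = (-5.2941, -4.0000).
Then the next iterate is (x, y)₁ = (-7.2941, -7.0000).

(-7.2941, -7.0000)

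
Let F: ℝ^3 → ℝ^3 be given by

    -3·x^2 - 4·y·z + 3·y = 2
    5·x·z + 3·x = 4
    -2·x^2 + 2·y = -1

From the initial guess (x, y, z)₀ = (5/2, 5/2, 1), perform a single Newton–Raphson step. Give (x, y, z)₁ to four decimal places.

At (5/2, 5/2, 1): F = (-23.2500, 16.0000, -6.5000).
Jacobian J = [[-6·x, -4·z + 3, -4·y], [5·z + 3, 0, 5·x], [-4·x, 2, 0]].
At the point, J = [[-15.0000, -1.0000, -10.0000], [8.0000, 0.0000, 12.5000], [-10.0000, 2.0000, 0.0000]] (det J = 340.0000).
Solving J·Δ = −F gives Δ = (-1.0074, -1.7868, -0.6353).
Then the next iterate is (x, y, z)₁ = (1.4926, 0.7132, 0.3647).

(1.4926, 0.7132, 0.3647)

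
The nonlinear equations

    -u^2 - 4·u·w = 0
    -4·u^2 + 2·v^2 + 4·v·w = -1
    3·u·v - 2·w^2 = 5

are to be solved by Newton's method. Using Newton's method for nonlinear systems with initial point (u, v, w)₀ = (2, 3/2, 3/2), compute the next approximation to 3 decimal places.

(1.232, 1.120, 0.461)

At (2, 3/2, 3/2): F = (-16.000, -1.500, -0.500).
Jacobian J = [[-2·u - 4·w, 0, -4·u], [-8·u, 4·v + 4·w, 4·v], [3·v, 3·u, -4·w]].
At the point, J = [[-10.000, 0.000, -8.000], [-16.000, 12.000, 6.000], [4.500, 6.000, -6.000]] (det J = 2280.000).
Solving J·Δ = −F gives Δ = (-0.768, -0.380, -1.039).
Then the next iterate is (u, v, w)₁ = (1.232, 1.120, 0.461).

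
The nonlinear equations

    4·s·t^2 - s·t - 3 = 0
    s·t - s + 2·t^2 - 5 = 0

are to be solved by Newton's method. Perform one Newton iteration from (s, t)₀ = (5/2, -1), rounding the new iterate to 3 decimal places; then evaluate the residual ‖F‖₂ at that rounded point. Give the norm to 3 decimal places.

14.203

At (5/2, -1): F = (9.500, -8.000).
Jacobian J = [[4·t^2 - t, 8·s·t - s], [t - 1, s + 4·t]].
At the point, J = [[5.000, -22.500], [-2.000, -1.500]] (det J = -52.500).
Solving J·Δ = −F gives Δ = (-3.700, -0.400).
Then the next iterate is (s, t)₁ = (-1.200, -1.400).
Re-evaluating at (-1.200, -1.400): F = (-14.088, 1.800), so ‖F‖₂ = 14.203.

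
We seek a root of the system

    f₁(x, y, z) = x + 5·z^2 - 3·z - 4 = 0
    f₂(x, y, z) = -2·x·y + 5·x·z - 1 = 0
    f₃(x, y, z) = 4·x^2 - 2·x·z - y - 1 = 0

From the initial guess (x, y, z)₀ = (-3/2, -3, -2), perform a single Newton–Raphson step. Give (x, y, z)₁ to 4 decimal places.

At (-3/2, -3, -2): F = (20.5000, 5.0000, 5.0000).
Jacobian J = [[1, 0, 10·z - 3], [-2·y + 5·z, -2·x, 5·x], [8·x - 2·z, -1, -2·x]].
At the point, J = [[1.0000, 0.0000, -23.0000], [-4.0000, 3.0000, -7.5000], [-8.0000, -1.0000, 3.0000]] (det J = -642.5000).
Solving J·Δ = −F gives Δ = (0.7638, 1.6630, 0.9245).
Then the next iterate is (x, y, z)₁ = (-0.7362, -1.3370, -1.0755).

(-0.7362, -1.3370, -1.0755)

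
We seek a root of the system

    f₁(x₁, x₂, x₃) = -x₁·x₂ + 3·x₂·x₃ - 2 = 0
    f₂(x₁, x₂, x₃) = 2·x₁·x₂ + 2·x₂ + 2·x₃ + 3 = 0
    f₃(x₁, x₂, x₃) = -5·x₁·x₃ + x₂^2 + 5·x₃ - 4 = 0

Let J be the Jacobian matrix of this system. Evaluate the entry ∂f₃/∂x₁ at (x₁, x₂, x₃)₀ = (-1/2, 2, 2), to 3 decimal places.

∂f₃/∂x₁ = -5·x₃.
At (-1/2, 2, 2) this is -10.000.

-10.000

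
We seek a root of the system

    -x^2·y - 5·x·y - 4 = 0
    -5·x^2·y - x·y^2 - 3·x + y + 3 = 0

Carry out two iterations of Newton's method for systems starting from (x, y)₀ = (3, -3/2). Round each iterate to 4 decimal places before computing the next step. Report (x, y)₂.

(1.2660, -0.5153)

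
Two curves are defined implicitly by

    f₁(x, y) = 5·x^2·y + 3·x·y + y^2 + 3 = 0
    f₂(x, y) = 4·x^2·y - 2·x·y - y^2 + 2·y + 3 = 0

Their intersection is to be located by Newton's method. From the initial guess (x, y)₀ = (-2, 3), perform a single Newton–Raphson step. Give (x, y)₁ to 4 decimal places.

(-0.7273, 3.5455)

At (-2, 3): F = (54.0000, 60.0000).
Jacobian J = [[10·x·y + 3·y, 5·x^2 + 3·x + 2·y], [8·x·y - 2·y, 4·x^2 - 2·x - 2·y + 2]].
At the point, J = [[-51.0000, 20.0000], [-54.0000, 16.0000]] (det J = 264.0000).
Solving J·Δ = −F gives Δ = (1.2727, 0.5455).
Then the next iterate is (x, y)₁ = (-0.7273, 3.5455).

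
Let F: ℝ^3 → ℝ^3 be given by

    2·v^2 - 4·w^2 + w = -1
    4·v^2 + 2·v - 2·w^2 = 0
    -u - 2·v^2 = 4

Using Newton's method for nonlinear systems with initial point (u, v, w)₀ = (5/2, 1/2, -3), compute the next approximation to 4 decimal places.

(-3.7063, 0.1032, -1.4683)

At (5/2, 1/2, -3): F = (-37.5000, -16.0000, -7.0000).
Jacobian J = [[0, 4·v, -8·w + 1], [0, 8·v + 2, -4·w], [-1, -4·v, 0]].
At the point, J = [[0.0000, 2.0000, 25.0000], [0.0000, 6.0000, 12.0000], [-1.0000, -2.0000, 0.0000]] (det J = 126.0000).
Solving J·Δ = −F gives Δ = (-6.2063, -0.3968, 1.5317).
Then the next iterate is (u, v, w)₁ = (-3.7063, 0.1032, -1.4683).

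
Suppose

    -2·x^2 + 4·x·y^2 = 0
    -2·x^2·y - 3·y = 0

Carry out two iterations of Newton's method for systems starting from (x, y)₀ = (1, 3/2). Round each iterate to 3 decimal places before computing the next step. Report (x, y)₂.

At (1, 3/2): F = (7.000, -7.500).
Jacobian J = [[-4·x + 4·y^2, 8·x·y], [-4·x·y, -2·x^2 - 3]].
At the point, J = [[5.000, 12.000], [-6.000, -5.000]] (det J = 47.000).
Solving J·Δ = −F gives Δ = (-1.170, -0.096).
Then the next iterate is (x, y)₁ = (-0.170, 1.404).
Round to (-0.170, 1.404) and repeat: F = (-1.39823, -4.29315), J = [[8.56486, -1.90944], [0.95472, -3.05780]].
Δ = (-0.161, -1.454), so (x, y)₂ = (-0.331, -0.050).

(-0.331, -0.050)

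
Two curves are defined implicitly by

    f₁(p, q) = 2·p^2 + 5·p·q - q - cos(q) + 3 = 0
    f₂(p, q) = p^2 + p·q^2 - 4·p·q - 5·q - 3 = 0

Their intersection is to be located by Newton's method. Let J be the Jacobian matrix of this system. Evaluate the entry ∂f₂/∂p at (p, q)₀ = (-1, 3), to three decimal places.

-5.000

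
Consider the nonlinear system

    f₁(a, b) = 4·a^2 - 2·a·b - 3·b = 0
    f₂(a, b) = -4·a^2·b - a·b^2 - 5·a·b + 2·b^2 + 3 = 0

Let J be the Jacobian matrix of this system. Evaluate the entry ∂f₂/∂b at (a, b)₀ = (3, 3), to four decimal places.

∂f₂/∂b = -4·a^2 - 2·a·b - 5·a + 4·b.
At (3, 3) this is -57.0000.

-57.0000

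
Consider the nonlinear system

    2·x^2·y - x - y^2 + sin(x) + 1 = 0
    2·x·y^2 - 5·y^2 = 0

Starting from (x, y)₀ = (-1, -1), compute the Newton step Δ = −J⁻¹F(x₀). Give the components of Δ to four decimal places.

At (-1, -1): F = (-1.841471, -7.0000).
Jacobian J = [[4·x·y + cos(x) - 1, 2·x^2 - 2·y], [2·y^2, 4·x·y - 10·y]].
At the point, J = [[3.540302, 4.0000], [2.0000, 14.0000]] (det J = 41.564232).
Solving J·Δ = −F gives Δ = (-0.0534, 0.5076).

(-0.0534, 0.5076)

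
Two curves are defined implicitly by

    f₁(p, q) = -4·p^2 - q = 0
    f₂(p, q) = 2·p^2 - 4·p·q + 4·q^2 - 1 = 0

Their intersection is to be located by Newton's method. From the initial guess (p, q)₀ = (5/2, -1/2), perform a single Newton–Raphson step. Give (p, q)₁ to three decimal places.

(1.265, -0.308)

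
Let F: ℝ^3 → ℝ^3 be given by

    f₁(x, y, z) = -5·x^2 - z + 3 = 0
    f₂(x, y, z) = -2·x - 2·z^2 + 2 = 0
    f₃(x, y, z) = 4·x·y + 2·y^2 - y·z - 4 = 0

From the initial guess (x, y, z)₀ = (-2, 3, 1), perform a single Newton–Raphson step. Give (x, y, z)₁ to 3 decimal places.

(-1.073, 4.163, 1.537)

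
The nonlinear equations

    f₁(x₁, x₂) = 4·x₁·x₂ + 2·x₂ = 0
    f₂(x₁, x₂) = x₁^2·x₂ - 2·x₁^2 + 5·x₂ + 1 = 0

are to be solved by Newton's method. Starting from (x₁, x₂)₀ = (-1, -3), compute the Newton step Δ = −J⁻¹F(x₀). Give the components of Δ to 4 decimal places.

(-0.0385, 3.2308)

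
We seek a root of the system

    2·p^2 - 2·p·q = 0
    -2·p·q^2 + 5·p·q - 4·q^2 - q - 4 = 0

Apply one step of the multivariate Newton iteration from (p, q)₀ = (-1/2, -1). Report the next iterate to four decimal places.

(-0.8214, -0.5000)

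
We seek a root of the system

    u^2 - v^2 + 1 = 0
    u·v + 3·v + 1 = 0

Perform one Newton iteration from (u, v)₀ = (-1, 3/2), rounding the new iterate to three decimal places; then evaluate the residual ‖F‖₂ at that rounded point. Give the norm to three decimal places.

At (-1, 3/2): F = (-0.250, 4.000).
Jacobian J = [[2·u, -2·v], [v, u + 3]].
At the point, J = [[-2.000, -3.000], [1.500, 2.000]] (det J = 0.500).
Solving J·Δ = −F gives Δ = (-23.000, 15.250).
Then the next iterate is (u, v)₁ = (-24.000, 16.750).
Re-evaluating at (-24.000, 16.750): F = (296.43750, -350.750), so ‖F‖₂ = 459.239.

459.239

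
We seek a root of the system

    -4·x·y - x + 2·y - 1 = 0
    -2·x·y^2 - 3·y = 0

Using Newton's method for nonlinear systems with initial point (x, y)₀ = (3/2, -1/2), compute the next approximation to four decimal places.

(3.0000, -0.2500)

At (3/2, -1/2): F = (-0.5000, 0.7500).
Jacobian J = [[-4·y - 1, -4·x + 2], [-2·y^2, -4·x·y - 3]].
At the point, J = [[1.0000, -4.0000], [-0.5000, 0.0000]] (det J = -2.0000).
Solving J·Δ = −F gives Δ = (1.5000, 0.2500).
Then the next iterate is (x, y)₁ = (3.0000, -0.2500).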